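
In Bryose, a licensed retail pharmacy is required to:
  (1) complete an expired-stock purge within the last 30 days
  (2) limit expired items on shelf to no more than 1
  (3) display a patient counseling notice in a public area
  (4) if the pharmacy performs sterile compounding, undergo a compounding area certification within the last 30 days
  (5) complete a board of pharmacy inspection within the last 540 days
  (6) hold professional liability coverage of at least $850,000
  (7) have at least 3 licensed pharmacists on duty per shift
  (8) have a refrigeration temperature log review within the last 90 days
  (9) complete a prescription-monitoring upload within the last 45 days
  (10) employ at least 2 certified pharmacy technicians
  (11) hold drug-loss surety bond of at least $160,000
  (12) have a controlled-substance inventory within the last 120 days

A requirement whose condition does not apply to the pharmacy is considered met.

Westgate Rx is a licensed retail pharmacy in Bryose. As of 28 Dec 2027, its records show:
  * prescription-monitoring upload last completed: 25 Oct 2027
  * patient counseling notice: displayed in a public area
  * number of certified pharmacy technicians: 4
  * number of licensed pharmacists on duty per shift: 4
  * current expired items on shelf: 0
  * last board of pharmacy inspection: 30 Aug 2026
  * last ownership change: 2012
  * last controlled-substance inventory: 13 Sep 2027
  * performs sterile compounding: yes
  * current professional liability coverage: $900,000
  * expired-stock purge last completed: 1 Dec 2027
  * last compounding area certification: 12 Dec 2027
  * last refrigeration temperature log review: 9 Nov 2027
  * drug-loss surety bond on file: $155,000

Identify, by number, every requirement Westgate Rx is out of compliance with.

9, 11

1. expired-stock purge 27 days ago vs limit 30 → met
2. expired items on shelf 0 ≤ 1 → met
3. patient counseling notice present → met
4. condition 'performs sterile compounding' holds; compounding area certification 16 days ago vs limit 30 → met
5. board of pharmacy inspection 485 days ago vs limit 540 → met
6. professional liability coverage $900,000 ≥ $850,000 → met
7. licensed pharmacists on duty per shift 4 ≥ 3 → met
8. refrigeration temperature log review 49 days ago vs limit 90 → met
9. prescription-monitoring upload 64 days ago vs limit 45 → not met
10. certified pharmacy technicians 4 ≥ 2 → met
11. drug-loss surety bond $155,000 < $160,000 → not met
12. controlled-substance inventory 106 days ago vs limit 120 → met
Not met: 9, 11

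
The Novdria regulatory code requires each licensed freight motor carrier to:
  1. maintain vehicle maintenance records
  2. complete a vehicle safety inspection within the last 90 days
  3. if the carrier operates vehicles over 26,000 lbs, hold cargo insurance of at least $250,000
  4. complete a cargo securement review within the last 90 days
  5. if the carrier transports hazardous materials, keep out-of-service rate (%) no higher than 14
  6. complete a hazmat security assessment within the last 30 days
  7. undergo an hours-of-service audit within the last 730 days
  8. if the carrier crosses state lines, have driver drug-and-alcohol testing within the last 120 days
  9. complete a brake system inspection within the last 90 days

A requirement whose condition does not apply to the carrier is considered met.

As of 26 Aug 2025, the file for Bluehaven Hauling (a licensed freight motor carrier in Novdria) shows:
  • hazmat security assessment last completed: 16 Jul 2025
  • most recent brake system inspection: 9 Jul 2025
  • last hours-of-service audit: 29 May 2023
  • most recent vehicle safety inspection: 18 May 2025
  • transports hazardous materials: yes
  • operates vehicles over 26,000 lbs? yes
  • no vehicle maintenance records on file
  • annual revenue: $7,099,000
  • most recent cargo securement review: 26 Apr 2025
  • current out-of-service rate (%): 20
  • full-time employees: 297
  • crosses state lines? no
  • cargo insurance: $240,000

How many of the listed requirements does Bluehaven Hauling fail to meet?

7

1. vehicle maintenance records absent → not met
2. vehicle safety inspection 100 days ago vs limit 90 → not met
3. condition 'operates vehicles over 26,000 lbs' holds; cargo insurance $240,000 < $250,000 → not met
4. cargo securement review 122 days ago vs limit 90 → not met
5. condition 'transports hazardous materials' holds; out-of-service rate (%) 20 > 14 → not met
6. hazmat security assessment 41 days ago vs limit 30 → not met
7. hours-of-service audit 820 days ago vs limit 730 → not met
8. condition 'crosses state lines' does not hold → requirement n/a → met
9. brake system inspection 48 days ago vs limit 90 → met
Not met: 7 of 9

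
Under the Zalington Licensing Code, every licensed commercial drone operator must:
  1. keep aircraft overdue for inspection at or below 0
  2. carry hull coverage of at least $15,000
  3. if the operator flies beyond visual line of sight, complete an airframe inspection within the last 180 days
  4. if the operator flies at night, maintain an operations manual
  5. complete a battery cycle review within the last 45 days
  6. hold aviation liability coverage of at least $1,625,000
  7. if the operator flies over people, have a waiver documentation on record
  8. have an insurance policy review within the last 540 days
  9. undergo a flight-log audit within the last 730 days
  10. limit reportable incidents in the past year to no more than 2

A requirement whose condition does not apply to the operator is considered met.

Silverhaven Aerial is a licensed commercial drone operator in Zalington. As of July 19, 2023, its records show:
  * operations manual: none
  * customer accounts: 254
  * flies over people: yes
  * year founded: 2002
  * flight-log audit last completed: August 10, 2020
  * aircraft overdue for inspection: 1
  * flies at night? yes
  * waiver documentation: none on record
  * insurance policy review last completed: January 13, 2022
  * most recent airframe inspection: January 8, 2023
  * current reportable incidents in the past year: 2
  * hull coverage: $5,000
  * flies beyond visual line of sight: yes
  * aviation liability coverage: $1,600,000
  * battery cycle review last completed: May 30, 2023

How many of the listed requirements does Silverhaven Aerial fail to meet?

1. aircraft overdue for inspection 1 > 0 → not met
2. hull coverage $5,000 < $15,000 → not met
3. condition 'flies beyond visual line of sight' holds; airframe inspection 192 days ago vs limit 180 → not met
4. condition 'flies at night' holds; operations manual absent → not met
5. battery cycle review 50 days ago vs limit 45 → not met
6. aviation liability coverage $1,600,000 < $1,625,000 → not met
7. condition 'flies over people' holds; waiver documentation absent → not met
8. insurance policy review 552 days ago vs limit 540 → not met
9. flight-log audit 1073 days ago vs limit 730 → not met
10. reportable incidents in the past year 2 ≤ 2 → met
Not met: 9 of 10

9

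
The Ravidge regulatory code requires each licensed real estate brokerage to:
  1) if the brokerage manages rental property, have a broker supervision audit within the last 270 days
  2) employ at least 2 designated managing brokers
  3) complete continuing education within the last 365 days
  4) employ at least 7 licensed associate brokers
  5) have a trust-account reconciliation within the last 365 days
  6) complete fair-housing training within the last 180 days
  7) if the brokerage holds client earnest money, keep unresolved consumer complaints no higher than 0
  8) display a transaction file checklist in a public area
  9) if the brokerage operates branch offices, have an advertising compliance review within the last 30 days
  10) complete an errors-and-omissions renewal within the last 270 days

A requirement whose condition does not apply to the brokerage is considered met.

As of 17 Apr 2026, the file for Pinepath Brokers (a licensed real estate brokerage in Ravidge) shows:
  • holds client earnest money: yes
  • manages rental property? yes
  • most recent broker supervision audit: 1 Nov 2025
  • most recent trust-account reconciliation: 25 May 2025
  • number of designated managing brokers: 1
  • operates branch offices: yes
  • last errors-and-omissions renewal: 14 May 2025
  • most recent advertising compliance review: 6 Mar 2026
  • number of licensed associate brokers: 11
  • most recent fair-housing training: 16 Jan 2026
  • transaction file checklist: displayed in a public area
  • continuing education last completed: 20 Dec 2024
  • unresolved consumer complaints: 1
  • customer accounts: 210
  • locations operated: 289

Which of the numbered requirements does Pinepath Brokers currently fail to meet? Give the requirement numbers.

2, 3, 7, 9, 10

1. condition 'manages rental property' holds; broker supervision audit 167 days ago vs limit 270 → met
2. designated managing brokers 1 < 2 → not met
3. continuing education 483 days ago vs limit 365 → not met
4. licensed associate brokers 11 ≥ 7 → met
5. trust-account reconciliation 327 days ago vs limit 365 → met
6. fair-housing training 91 days ago vs limit 180 → met
7. condition 'holds client earnest money' holds; unresolved consumer complaints 1 > 0 → not met
8. transaction file checklist present → met
9. condition 'operates branch offices' holds; advertising compliance review 42 days ago vs limit 30 → not met
10. errors-and-omissions renewal 338 days ago vs limit 270 → not met
Not met: 2, 3, 7, 9, 10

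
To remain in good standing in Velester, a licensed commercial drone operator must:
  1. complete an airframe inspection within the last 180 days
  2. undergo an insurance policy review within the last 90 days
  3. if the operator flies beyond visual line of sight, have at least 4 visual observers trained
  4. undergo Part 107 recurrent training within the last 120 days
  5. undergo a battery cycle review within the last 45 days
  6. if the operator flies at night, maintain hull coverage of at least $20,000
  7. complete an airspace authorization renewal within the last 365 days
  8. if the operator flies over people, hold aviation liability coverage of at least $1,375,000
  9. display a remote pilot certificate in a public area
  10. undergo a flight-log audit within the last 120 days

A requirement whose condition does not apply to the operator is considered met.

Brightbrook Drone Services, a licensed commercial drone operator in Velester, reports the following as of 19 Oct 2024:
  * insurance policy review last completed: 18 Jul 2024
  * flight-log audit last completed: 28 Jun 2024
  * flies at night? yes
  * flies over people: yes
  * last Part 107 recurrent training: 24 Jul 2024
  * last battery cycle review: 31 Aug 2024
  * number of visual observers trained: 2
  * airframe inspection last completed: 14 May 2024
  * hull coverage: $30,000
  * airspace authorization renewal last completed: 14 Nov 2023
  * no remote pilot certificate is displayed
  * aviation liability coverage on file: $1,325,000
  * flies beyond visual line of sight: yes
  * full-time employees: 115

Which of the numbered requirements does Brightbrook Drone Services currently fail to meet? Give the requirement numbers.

2, 3, 5, 8, 9

1. airframe inspection 158 days ago vs limit 180 → met
2. insurance policy review 93 days ago vs limit 90 → not met
3. condition 'flies beyond visual line of sight' holds; visual observers trained 2 < 4 → not met
4. Part 107 recurrent training 87 days ago vs limit 120 → met
5. battery cycle review 49 days ago vs limit 45 → not met
6. condition 'flies at night' holds; hull coverage $30,000 ≥ $20,000 → met
7. airspace authorization renewal 340 days ago vs limit 365 → met
8. condition 'flies over people' holds; aviation liability coverage $1,325,000 < $1,375,000 → not met
9. remote pilot certificate absent → not met
10. flight-log audit 113 days ago vs limit 120 → met
Not met: 2, 3, 5, 8, 9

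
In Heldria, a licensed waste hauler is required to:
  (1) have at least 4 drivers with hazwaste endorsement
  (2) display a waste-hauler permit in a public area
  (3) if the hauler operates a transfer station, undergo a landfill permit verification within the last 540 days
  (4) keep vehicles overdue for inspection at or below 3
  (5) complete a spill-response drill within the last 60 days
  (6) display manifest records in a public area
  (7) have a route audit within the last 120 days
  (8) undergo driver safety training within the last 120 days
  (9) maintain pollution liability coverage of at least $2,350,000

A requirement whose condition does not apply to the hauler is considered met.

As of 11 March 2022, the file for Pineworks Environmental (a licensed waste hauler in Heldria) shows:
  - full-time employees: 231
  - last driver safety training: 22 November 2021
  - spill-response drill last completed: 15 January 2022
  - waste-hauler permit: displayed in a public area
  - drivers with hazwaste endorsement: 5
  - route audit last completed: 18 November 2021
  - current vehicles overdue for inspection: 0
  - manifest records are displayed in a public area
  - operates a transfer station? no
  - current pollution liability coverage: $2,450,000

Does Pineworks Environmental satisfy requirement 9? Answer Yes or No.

Yes

9. pollution liability coverage $2,450,000 ≥ $2,350,000 → met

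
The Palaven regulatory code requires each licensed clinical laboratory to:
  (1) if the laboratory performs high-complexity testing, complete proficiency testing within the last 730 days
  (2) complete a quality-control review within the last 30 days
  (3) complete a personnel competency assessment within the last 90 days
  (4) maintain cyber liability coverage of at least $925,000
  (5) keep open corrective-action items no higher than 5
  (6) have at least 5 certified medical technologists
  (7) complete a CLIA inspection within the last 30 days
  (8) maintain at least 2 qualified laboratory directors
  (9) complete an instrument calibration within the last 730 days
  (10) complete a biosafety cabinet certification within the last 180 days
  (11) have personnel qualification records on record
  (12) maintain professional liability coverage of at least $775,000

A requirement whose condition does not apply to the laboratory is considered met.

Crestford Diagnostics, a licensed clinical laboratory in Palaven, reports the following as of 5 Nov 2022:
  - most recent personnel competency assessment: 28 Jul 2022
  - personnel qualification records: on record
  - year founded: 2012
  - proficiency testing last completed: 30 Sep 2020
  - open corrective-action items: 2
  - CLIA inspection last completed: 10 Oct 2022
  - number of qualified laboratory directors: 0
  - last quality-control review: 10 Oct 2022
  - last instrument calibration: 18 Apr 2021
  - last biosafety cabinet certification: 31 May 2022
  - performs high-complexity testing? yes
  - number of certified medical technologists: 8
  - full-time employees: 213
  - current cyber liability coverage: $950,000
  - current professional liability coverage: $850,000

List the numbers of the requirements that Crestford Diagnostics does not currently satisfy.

1, 3, 8

1. condition 'performs high-complexity testing' holds; proficiency testing 766 days ago vs limit 730 → not met
2. quality-control review 26 days ago vs limit 30 → met
3. personnel competency assessment 100 days ago vs limit 90 → not met
4. cyber liability coverage $950,000 ≥ $925,000 → met
5. open corrective-action items 2 ≤ 5 → met
6. certified medical technologists 8 ≥ 5 → met
7. CLIA inspection 26 days ago vs limit 30 → met
8. qualified laboratory directors 0 < 2 → not met
9. instrument calibration 566 days ago vs limit 730 → met
10. biosafety cabinet certification 158 days ago vs limit 180 → met
11. personnel qualification records present → met
12. professional liability coverage $850,000 ≥ $775,000 → met
Not met: 1, 3, 8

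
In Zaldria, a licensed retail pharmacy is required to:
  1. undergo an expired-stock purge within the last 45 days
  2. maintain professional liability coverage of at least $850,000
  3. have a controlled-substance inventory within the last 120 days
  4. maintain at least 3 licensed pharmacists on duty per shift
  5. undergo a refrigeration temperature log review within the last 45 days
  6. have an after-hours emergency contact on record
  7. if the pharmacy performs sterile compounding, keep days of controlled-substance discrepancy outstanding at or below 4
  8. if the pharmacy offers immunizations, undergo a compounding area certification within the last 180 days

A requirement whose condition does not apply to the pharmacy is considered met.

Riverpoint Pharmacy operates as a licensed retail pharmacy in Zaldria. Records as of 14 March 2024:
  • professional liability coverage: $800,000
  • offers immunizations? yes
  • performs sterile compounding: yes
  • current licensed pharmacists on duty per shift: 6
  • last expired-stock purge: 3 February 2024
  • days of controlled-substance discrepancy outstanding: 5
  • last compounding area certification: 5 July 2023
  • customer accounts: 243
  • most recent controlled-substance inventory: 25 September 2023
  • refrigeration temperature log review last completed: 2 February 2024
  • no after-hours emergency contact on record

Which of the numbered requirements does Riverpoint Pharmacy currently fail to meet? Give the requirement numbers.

2, 3, 6, 7, 8

1. expired-stock purge 40 days ago vs limit 45 → met
2. professional liability coverage $800,000 < $850,000 → not met
3. controlled-substance inventory 171 days ago vs limit 120 → not met
4. licensed pharmacists on duty per shift 6 ≥ 3 → met
5. refrigeration temperature log review 41 days ago vs limit 45 → met
6. after-hours emergency contact absent → not met
7. condition 'performs sterile compounding' holds; days of controlled-substance discrepancy outstanding 5 > 4 → not met
8. condition 'offers immunizations' holds; compounding area certification 253 days ago vs limit 180 → not met
Not met: 2, 3, 6, 7, 8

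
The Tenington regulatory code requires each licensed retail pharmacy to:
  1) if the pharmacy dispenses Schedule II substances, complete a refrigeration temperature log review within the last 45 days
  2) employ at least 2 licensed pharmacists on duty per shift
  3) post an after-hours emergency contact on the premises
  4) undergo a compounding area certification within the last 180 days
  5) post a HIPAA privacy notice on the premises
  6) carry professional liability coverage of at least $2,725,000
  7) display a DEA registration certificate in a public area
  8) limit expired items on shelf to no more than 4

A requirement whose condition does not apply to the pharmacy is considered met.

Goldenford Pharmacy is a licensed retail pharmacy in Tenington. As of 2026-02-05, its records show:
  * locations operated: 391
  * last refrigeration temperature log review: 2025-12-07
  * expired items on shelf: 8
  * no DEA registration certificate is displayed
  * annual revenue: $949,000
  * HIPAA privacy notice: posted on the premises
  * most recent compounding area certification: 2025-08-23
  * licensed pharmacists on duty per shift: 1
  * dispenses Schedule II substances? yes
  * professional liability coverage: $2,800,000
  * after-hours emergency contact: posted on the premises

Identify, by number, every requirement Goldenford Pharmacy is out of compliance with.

1, 2, 7, 8

1. condition 'dispenses Schedule II substances' holds; refrigeration temperature log review 60 days ago vs limit 45 → not met
2. licensed pharmacists on duty per shift 1 < 2 → not met
3. after-hours emergency contact present → met
4. compounding area certification 166 days ago vs limit 180 → met
5. HIPAA privacy notice present → met
6. professional liability coverage $2,800,000 ≥ $2,725,000 → met
7. DEA registration certificate absent → not met
8. expired items on shelf 8 > 4 → not met
Not met: 1, 2, 7, 8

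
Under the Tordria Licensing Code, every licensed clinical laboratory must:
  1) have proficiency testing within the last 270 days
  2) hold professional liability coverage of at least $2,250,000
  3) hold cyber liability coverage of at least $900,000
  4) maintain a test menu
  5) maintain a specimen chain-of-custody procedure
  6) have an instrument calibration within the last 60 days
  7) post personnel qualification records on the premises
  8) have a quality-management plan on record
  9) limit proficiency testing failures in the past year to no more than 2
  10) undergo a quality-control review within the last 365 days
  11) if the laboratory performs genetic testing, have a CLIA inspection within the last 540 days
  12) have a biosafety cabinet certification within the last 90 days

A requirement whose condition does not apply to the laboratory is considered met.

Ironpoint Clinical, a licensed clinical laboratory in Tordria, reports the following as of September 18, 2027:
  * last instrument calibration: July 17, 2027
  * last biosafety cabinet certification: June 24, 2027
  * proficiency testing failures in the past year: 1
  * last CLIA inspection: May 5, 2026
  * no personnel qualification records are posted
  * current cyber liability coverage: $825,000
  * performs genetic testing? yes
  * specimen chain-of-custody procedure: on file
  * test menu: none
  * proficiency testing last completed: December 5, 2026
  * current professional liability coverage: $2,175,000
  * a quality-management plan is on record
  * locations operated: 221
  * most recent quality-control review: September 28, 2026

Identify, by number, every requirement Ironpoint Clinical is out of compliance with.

1, 2, 3, 4, 6, 7

1. proficiency testing 287 days ago vs limit 270 → not met
2. professional liability coverage $2,175,000 < $2,250,000 → not met
3. cyber liability coverage $825,000 < $900,000 → not met
4. test menu absent → not met
5. specimen chain-of-custody procedure present → met
6. instrument calibration 63 days ago vs limit 60 → not met
7. personnel qualification records absent → not met
8. quality-management plan present → met
9. proficiency testing failures in the past year 1 ≤ 2 → met
10. quality-control review 355 days ago vs limit 365 → met
11. condition 'performs genetic testing' holds; CLIA inspection 501 days ago vs limit 540 → met
12. biosafety cabinet certification 86 days ago vs limit 90 → met
Not met: 1, 2, 3, 4, 6, 7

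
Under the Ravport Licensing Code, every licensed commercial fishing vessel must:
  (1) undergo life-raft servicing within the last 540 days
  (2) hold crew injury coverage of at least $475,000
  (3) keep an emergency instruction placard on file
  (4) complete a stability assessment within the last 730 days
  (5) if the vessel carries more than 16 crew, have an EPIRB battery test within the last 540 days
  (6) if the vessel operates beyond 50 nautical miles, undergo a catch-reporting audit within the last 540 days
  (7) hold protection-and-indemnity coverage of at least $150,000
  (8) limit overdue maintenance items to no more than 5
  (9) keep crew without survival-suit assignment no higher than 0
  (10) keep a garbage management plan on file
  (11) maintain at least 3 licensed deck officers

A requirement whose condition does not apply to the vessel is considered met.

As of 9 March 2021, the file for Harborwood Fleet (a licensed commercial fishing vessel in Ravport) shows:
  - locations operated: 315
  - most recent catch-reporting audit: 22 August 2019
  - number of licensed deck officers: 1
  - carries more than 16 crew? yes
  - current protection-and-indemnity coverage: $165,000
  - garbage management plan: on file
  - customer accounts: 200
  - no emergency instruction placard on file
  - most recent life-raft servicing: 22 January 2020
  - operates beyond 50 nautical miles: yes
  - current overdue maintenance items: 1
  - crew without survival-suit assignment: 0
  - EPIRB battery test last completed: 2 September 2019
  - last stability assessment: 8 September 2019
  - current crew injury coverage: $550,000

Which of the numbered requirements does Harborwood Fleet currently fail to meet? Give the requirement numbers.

3, 5, 6, 11

1. life-raft servicing 412 days ago vs limit 540 → met
2. crew injury coverage $550,000 ≥ $475,000 → met
3. emergency instruction placard absent → not met
4. stability assessment 548 days ago vs limit 730 → met
5. condition 'carries more than 16 crew' holds; EPIRB battery test 554 days ago vs limit 540 → not met
6. condition 'operates beyond 50 nautical miles' holds; catch-reporting audit 565 days ago vs limit 540 → not met
7. protection-and-indemnity coverage $165,000 ≥ $150,000 → met
8. overdue maintenance items 1 ≤ 5 → met
9. crew without survival-suit assignment 0 ≤ 0 → met
10. garbage management plan present → met
11. licensed deck officers 1 < 3 → not met
Not met: 3, 5, 6, 11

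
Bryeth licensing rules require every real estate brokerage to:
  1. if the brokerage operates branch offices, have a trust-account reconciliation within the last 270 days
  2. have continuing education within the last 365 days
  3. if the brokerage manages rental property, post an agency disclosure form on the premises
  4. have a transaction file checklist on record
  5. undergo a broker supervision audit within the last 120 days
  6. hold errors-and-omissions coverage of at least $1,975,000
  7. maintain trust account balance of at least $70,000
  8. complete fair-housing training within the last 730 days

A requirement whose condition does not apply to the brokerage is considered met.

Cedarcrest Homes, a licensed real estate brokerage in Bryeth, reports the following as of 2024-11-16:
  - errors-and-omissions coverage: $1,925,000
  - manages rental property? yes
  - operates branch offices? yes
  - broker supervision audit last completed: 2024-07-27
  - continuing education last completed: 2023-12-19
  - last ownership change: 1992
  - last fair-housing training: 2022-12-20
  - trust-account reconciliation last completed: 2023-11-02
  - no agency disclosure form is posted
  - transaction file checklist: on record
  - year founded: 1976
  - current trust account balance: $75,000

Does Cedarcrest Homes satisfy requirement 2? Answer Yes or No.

2. continuing education 333 days ago vs limit 365 → met

Yes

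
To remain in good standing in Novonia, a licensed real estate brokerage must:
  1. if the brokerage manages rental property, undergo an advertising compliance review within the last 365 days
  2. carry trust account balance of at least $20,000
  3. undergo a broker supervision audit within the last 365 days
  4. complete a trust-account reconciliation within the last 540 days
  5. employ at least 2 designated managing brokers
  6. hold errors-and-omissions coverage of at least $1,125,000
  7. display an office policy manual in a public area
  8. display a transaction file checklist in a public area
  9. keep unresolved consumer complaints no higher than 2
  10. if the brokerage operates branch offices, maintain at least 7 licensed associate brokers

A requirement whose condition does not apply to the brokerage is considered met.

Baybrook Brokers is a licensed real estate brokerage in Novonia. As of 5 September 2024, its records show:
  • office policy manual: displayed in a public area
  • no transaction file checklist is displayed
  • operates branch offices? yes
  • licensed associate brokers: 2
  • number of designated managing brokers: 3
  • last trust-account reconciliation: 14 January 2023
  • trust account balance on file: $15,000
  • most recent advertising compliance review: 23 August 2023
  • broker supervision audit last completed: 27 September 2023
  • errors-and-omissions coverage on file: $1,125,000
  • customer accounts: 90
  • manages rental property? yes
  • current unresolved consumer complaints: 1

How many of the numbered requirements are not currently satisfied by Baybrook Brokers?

5

1. condition 'manages rental property' holds; advertising compliance review 379 days ago vs limit 365 → not met
2. trust account balance $15,000 < $20,000 → not met
3. broker supervision audit 344 days ago vs limit 365 → met
4. trust-account reconciliation 600 days ago vs limit 540 → not met
5. designated managing brokers 3 ≥ 2 → met
6. errors-and-omissions coverage $1,125,000 ≥ $1,125,000 → met
7. office policy manual present → met
8. transaction file checklist absent → not met
9. unresolved consumer complaints 1 ≤ 2 → met
10. condition 'operates branch offices' holds; licensed associate brokers 2 < 7 → not met
Not met: 5 of 10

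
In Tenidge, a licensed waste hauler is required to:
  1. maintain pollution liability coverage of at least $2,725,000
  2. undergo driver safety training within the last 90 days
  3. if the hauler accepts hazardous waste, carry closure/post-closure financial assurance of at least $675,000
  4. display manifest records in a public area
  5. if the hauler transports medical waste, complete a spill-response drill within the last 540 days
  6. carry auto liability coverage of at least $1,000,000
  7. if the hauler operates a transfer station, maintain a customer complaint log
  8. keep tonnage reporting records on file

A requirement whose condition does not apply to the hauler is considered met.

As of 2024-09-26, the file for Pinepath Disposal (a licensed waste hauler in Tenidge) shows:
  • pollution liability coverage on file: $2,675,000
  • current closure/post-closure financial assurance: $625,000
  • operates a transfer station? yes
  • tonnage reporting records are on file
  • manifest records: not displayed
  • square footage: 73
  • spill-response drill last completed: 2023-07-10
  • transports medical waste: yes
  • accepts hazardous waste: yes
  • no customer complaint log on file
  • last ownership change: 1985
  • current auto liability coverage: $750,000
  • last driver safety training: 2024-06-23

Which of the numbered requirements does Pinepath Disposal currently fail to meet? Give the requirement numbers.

1. pollution liability coverage $2,675,000 < $2,725,000 → not met
2. driver safety training 95 days ago vs limit 90 → not met
3. condition 'accepts hazardous waste' holds; closure/post-closure financial assurance $625,000 < $675,000 → not met
4. manifest records absent → not met
5. condition 'transports medical waste' holds; spill-response drill 444 days ago vs limit 540 → met
6. auto liability coverage $750,000 < $1,000,000 → not met
7. condition 'operates a transfer station' holds; customer complaint log absent → not met
8. tonnage reporting records present → met
Not met: 1, 2, 3, 4, 6, 7

1, 2, 3, 4, 6, 7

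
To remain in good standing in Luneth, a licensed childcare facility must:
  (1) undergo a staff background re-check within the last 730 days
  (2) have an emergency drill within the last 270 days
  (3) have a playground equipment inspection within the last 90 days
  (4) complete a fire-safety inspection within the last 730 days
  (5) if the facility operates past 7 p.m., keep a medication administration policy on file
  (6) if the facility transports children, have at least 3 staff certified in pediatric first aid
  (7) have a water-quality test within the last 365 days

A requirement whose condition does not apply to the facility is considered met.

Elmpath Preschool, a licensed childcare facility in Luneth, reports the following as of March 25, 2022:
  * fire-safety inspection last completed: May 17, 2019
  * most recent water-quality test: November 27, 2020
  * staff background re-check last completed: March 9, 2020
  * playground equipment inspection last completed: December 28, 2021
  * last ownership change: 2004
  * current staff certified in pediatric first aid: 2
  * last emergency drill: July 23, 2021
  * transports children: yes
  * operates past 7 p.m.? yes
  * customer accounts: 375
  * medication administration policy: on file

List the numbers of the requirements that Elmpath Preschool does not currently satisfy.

1. staff background re-check 746 days ago vs limit 730 → not met
2. emergency drill 245 days ago vs limit 270 → met
3. playground equipment inspection 87 days ago vs limit 90 → met
4. fire-safety inspection 1043 days ago vs limit 730 → not met
5. condition 'operates past 7 p.m.' holds; medication administration policy present → met
6. condition 'transports children' holds; staff certified in pediatric first aid 2 < 3 → not met
7. water-quality test 483 days ago vs limit 365 → not met
Not met: 1, 4, 6, 7

1, 4, 6, 7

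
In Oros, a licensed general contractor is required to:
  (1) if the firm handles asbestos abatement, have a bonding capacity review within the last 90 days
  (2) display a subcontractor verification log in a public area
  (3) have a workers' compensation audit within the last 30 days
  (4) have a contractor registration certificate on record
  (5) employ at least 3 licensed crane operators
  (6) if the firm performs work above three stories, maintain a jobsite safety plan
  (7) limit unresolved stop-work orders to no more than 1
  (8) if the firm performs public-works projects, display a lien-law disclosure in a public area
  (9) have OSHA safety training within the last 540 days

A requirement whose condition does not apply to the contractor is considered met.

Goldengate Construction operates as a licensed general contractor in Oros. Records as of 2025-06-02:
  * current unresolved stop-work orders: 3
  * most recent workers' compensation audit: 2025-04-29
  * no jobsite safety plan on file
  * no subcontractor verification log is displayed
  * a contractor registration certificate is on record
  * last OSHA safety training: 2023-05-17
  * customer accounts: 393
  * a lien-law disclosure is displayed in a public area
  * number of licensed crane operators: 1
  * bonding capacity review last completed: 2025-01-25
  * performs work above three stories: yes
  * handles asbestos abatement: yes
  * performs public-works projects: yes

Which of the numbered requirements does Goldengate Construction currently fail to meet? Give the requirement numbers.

1, 2, 3, 5, 6, 7, 9

1. condition 'handles asbestos abatement' holds; bonding capacity review 128 days ago vs limit 90 → not met
2. subcontractor verification log absent → not met
3. workers' compensation audit 34 days ago vs limit 30 → not met
4. contractor registration certificate present → met
5. licensed crane operators 1 < 3 → not met
6. condition 'performs work above three stories' holds; jobsite safety plan absent → not met
7. unresolved stop-work orders 3 > 1 → not met
8. condition 'performs public-works projects' holds; lien-law disclosure present → met
9. OSHA safety training 747 days ago vs limit 540 → not met
Not met: 1, 2, 3, 5, 6, 7, 9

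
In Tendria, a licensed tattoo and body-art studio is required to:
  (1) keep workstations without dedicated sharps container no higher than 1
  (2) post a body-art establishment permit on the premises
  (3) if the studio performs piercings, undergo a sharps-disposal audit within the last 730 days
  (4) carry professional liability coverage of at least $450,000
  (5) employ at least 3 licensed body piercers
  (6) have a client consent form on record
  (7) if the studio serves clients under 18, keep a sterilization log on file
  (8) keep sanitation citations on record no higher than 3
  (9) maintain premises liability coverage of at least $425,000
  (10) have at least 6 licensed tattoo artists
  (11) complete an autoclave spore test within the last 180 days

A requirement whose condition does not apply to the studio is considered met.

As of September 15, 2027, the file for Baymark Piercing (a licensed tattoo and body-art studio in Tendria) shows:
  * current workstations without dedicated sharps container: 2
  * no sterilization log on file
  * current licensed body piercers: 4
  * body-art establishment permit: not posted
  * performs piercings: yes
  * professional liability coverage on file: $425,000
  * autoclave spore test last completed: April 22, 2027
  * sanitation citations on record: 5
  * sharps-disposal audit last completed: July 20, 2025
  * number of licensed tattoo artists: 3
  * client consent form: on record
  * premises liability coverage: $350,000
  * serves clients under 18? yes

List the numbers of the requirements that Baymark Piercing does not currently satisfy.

1, 2, 3, 4, 7, 8, 9, 10

1. workstations without dedicated sharps container 2 > 1 → not met
2. body-art establishment permit absent → not met
3. condition 'performs piercings' holds; sharps-disposal audit 787 days ago vs limit 730 → not met
4. professional liability coverage $425,000 < $450,000 → not met
5. licensed body piercers 4 ≥ 3 → met
6. client consent form present → met
7. condition 'serves clients under 18' holds; sterilization log absent → not met
8. sanitation citations on record 5 > 3 → not met
9. premises liability coverage $350,000 < $425,000 → not met
10. licensed tattoo artists 3 < 6 → not met
11. autoclave spore test 146 days ago vs limit 180 → met
Not met: 1, 2, 3, 4, 7, 8, 9, 10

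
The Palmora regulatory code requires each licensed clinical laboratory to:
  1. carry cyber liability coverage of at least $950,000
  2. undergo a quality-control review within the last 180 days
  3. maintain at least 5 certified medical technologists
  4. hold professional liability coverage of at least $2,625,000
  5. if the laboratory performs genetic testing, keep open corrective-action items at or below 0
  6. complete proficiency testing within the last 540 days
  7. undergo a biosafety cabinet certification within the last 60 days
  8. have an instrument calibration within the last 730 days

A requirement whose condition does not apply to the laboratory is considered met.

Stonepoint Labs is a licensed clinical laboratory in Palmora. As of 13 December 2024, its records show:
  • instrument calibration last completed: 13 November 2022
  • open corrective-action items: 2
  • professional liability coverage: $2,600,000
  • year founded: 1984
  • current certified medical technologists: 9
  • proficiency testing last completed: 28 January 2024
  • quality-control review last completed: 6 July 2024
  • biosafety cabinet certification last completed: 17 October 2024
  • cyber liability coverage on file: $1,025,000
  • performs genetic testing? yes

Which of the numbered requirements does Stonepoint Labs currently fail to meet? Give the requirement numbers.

4, 5, 8

1. cyber liability coverage $1,025,000 ≥ $950,000 → met
2. quality-control review 160 days ago vs limit 180 → met
3. certified medical technologists 9 ≥ 5 → met
4. professional liability coverage $2,600,000 < $2,625,000 → not met
5. condition 'performs genetic testing' holds; open corrective-action items 2 > 0 → not met
6. proficiency testing 320 days ago vs limit 540 → met
7. biosafety cabinet certification 57 days ago vs limit 60 → met
8. instrument calibration 761 days ago vs limit 730 → not met
Not met: 4, 5, 8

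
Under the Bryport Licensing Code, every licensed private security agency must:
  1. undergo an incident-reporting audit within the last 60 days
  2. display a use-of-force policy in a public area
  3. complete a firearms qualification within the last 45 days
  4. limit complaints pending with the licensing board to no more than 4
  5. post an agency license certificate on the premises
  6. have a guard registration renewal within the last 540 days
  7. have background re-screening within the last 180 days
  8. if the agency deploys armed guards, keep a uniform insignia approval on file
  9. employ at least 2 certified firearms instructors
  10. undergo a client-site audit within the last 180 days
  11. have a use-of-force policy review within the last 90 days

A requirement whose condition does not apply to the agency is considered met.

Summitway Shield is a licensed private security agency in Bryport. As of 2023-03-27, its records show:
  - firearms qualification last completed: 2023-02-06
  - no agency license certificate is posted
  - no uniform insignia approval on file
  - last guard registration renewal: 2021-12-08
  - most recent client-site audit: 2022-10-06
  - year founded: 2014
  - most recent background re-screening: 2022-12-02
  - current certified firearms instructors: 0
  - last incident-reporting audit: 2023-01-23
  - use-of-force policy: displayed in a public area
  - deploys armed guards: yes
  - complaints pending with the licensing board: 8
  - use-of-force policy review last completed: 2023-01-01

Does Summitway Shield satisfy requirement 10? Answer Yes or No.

10. client-site audit 172 days ago vs limit 180 → met

Yes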